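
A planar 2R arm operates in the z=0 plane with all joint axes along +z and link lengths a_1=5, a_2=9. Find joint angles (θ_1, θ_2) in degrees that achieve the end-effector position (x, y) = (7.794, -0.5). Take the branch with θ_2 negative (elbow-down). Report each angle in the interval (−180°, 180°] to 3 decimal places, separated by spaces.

cos θ_2 = (60.9964−5²−9²)/(2·5·9) = -0.5000; θ_2 = -120.0026° (elbow-down)
β = atan2(-0.5000,7.7940) = -3.6706°; ψ = atan2(-7.7940,0.4996) = -86.3320°
θ_1 = β − ψ = 82.6614°

82.661 -120.003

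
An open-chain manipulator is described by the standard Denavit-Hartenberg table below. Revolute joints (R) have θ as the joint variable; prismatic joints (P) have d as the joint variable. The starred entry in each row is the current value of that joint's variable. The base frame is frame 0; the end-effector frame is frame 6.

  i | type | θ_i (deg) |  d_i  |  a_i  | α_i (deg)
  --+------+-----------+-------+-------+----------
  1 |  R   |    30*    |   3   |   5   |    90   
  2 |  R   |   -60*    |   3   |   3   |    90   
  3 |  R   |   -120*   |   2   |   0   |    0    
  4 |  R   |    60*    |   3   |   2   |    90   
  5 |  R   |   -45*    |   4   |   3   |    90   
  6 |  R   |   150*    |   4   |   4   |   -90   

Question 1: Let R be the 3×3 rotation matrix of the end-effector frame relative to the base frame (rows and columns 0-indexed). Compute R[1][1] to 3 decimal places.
End-effector y-axis (col 1 of R) = (-0.6834,0.3125,-0.6597)
R[1][1] = 0.3125

0.313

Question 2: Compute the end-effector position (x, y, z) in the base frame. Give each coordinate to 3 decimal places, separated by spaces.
after link 1: o_1 = (4.3301, 2.5000, 3.0000)
after link 2: o_2 = (7.1292, 0.6519, 0.4019)
after link 3: o_3 = (5.6292, -0.2141, -0.5981)
after link 4: o_4 = (2.9462, 0.2369, -2.9641)
after link 5: o_5 = (1.5779, 3.8776, 0.1780)
after link 6: o_6 = (1.7548, -0.1435, 4.1529)

1.755 -0.143 4.153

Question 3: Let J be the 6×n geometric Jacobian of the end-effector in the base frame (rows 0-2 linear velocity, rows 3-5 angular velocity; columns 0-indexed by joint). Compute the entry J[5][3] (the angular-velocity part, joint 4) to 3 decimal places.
-0.500

axis z_3 = (-0.7500,-0.4330,-0.5000); lever o_n−o_3 = (-3.8744,0.0706,4.7509)
cross product → J_v[:, 3] = (-2.0219,5.5004,-1.7306)
J_ω[:, 3] = z_3
entry J[5][3] = -0.5000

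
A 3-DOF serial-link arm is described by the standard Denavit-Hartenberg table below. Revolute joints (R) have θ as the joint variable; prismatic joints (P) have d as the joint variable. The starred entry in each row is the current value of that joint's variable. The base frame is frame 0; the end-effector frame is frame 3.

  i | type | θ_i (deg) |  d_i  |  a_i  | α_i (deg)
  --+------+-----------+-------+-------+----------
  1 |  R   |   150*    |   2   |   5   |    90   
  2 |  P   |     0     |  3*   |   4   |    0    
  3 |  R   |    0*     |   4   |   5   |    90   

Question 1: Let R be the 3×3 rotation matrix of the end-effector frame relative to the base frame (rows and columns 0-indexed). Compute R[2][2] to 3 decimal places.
-1.000

End-effector z-axis (col 2 of R) = (0.0000,0.0000,-1.0000)
R[2][2] = -1.0000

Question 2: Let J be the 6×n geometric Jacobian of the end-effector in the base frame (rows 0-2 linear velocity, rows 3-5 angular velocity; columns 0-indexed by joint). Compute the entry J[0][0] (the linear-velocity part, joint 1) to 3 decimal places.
-13.062

axis z_0 = ẑ; lever o_n−o_0 = (-8.6244,13.0622,2.0000)
cross product → J_v[:, 0] = (-13.0622,-8.6244,0.0000)
J_ω[:, 0] = z_0
entry J[0][0] = -13.0622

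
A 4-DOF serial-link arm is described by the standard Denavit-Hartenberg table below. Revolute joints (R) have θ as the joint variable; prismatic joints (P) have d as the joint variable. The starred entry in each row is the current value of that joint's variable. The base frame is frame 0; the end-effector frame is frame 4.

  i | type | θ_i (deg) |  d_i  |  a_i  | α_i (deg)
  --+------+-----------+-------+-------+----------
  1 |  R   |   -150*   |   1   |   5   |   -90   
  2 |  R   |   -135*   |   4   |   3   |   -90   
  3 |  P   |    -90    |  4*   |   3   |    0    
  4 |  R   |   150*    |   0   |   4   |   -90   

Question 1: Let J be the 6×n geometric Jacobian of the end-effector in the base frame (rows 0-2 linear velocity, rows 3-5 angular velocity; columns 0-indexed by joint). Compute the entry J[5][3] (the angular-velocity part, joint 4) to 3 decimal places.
0.707

axis z_3 = (-0.6124,-0.3536,0.7071); lever o_n−o_3 = (-0.5073,3.7071,1.4142)
cross product → J_v[:, 3] = (-3.1213,0.5073,-2.4495)
J_ω[:, 3] = z_3
entry J[5][3] = 0.7071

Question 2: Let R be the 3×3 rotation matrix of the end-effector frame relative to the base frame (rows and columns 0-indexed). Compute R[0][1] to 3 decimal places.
End-effector y-axis (col 1 of R) = (0.6124,0.3536,-0.7071)
R[0][1] = 0.6124

0.612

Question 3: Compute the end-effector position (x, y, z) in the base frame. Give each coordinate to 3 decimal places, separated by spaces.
after link 1: o_1 = (-4.3301, -2.5000, 1.0000)
after link 2: o_2 = (-0.4930, -4.9034, 3.1213)
after link 3: o_3 = (-1.4425, -8.9157, 5.9497)
after link 4: o_4 = (-1.9498, -5.2086, 7.3640)

-1.950 -5.209 7.364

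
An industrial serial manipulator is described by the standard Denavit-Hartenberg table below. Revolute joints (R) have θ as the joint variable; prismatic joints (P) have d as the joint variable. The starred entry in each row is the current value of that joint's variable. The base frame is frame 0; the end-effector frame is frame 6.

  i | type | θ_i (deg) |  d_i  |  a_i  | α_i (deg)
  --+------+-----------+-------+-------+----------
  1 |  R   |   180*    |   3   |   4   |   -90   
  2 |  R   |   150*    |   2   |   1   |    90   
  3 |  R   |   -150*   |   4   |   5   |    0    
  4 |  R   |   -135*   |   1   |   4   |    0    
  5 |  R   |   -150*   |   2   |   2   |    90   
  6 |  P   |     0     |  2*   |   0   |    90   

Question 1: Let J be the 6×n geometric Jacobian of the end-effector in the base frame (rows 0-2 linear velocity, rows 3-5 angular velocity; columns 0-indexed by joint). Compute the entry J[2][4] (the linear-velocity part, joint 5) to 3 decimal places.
-1.225

axis z_4 = (-0.5000,-0.0000,-0.8660); lever o_n−o_4 = (-2.2247,2.4495,-1.0249)
cross product → J_v[:, 4] = (2.1213,1.4142,-1.2247)
J_ω[:, 4] = z_4
entry J[2][4] = -1.2247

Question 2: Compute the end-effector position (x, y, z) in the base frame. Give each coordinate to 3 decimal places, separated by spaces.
-10.712 -0.914 -1.208

after link 1: o_1 = (-4.0000, 0.0000, 3.0000)
after link 2: o_2 = (-3.1340, -2.0000, 2.5000)
after link 3: o_3 = (-8.8840, 0.5000, 1.2010)
after link 4: o_4 = (-8.4874, -3.3637, -0.1827)
after link 5: o_5 = (-9.0391, -1.4319, -2.1736)
after link 6: o_6 = (-10.7121, -0.9142, -1.2076)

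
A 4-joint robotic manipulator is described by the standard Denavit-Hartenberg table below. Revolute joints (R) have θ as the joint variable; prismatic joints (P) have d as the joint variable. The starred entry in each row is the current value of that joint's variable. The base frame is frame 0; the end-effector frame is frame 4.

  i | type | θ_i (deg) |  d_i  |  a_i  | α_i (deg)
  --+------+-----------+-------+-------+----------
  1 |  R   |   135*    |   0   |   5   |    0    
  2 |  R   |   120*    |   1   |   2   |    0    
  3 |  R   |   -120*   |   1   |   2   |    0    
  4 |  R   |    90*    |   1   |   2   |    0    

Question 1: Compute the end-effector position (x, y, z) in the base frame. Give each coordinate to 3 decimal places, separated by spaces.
-6.882 1.604 3.000

after link 1: o_1 = (-3.5355, 3.5355, 0.0000)
after link 2: o_2 = (-4.0532, 1.6037, 1.0000)
after link 3: o_3 = (-5.4674, 3.0179, 2.0000)
after link 4: o_4 = (-6.8816, 1.6037, 3.0000)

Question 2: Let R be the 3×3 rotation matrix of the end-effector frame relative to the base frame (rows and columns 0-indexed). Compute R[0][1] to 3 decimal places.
End-effector y-axis (col 1 of R) = (0.7071,-0.7071,0.0000)
R[0][1] = 0.7071

0.707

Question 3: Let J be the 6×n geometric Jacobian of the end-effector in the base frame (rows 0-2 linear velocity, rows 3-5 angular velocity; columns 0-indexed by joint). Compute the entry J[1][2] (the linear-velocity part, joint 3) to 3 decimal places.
axis z_2 = (0.0000,0.0000,1.0000); lever o_n−o_2 = (-2.8284,0.0000,2.0000)
cross product → J_v[:, 2] = (0.0000,-2.8284,0.0000)
J_ω[:, 2] = z_2
entry J[1][2] = -2.8284

-2.828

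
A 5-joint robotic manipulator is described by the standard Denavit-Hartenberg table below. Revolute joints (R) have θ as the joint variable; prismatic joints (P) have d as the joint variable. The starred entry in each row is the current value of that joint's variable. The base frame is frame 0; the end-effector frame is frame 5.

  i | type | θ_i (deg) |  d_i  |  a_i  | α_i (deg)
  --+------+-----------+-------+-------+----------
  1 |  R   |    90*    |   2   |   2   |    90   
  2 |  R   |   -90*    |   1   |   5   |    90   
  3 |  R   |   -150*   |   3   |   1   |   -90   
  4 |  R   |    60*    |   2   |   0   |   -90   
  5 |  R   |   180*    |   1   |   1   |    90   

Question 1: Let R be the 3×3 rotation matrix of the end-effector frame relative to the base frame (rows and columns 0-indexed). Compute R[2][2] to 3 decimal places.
0.500

End-effector z-axis (col 2 of R) = (0.8660,0.0000,0.5000)
R[2][2] = 0.5000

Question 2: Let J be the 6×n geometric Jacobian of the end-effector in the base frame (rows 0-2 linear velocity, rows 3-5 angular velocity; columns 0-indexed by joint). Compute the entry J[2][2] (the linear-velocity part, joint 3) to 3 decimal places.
axis z_2 = (0.0000,-1.0000,-0.0000); lever o_n−o_2 = (-1.5490,-3.3660,-1.3170)
cross product → J_v[:, 2] = (1.3170,0.0000,-1.5490)
J_ω[:, 2] = z_2
entry J[2][2] = -1.5490

-1.549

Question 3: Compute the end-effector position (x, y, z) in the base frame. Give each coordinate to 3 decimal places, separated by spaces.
-0.549 -1.366 -4.317

after link 1: o_1 = (0.0000, 2.0000, 2.0000)
after link 2: o_2 = (1.0000, 2.0000, -3.0000)
after link 3: o_3 = (0.5000, -1.0000, -2.1340)
after link 4: o_4 = (-1.2321, -1.0000, -3.1340)
after link 5: o_5 = (-0.5490, -1.3660, -4.3170)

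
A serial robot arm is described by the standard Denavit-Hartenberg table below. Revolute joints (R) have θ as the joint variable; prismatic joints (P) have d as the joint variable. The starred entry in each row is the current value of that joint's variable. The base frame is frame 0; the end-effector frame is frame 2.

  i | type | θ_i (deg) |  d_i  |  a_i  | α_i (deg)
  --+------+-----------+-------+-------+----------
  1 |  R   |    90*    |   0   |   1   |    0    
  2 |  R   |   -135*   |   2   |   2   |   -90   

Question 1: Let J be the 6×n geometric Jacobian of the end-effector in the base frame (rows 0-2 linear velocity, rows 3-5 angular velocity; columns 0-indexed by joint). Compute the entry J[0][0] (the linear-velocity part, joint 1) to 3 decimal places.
axis z_0 = ẑ; lever o_n−o_0 = (1.4142,-0.4142,2.0000)
cross product → J_v[:, 0] = (0.4142,1.4142,-0.0000)
J_ω[:, 0] = z_0
entry J[0][0] = 0.4142

0.414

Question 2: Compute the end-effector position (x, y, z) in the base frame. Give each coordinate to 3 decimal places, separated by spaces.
1.414 -0.414 2.000

after link 1: o_1 = (0.0000, 1.0000, 0.0000)
after link 2: o_2 = (1.4142, -0.4142, 2.0000)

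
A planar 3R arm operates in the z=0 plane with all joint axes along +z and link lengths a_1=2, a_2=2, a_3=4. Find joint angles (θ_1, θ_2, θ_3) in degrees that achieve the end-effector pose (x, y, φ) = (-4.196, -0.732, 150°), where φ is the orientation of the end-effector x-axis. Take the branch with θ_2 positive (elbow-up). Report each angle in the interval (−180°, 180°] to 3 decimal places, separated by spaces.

-149.999 90.004 -150.005

wrist centre = target − a_3·(cos φ, sin φ) = (-0.7319, -2.7320)
cos θ_2 = (7.9995−2²−2²)/(2·2·2) = -0.0001; θ_2 = 90.0036° (elbow-up)
β = atan2(-2.7320,-0.7319) = -104.9973°; ψ = atan2(2.0000,1.9999) = 45.0018°
θ_1 = β − ψ = -149.9991°
θ_3 = φ − θ_1 − θ_2 = -150.0045° (wrapped to (-180°,180°])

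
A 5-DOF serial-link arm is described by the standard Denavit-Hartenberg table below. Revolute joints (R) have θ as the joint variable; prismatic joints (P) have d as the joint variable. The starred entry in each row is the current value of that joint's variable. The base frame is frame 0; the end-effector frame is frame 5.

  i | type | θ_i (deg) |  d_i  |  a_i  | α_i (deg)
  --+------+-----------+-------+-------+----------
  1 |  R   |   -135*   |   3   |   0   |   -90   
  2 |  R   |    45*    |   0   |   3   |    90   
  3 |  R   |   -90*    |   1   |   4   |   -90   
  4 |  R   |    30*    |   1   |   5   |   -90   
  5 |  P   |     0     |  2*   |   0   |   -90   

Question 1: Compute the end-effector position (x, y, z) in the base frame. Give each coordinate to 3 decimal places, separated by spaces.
-5.567 4.799 -2.114

after link 1: o_1 = (0.0000, 0.0000, 3.0000)
after link 2: o_2 = (-1.5000, -1.5000, 0.8787)
after link 3: o_3 = (-4.8284, 0.8284, 1.5858)
after link 4: o_4 = (-7.1403, 4.6403, -0.8891)
after link 5: o_5 = (-5.5672, 4.7992, -2.1138)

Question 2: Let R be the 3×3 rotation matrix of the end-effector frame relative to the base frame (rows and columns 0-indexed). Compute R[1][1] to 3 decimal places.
-0.079

End-effector y-axis (col 1 of R) = (-0.7866,-0.0795,0.6124)
R[1][1] = -0.0795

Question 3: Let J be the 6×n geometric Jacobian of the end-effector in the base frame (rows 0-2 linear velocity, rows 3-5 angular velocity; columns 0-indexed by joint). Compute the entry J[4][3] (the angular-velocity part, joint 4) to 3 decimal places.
-0.500

axis z_3 = (-0.5000,-0.5000,-0.7071); lever o_n−o_3 = (-0.7387,3.9708,-3.6996)
cross product → J_v[:, 3] = (4.6576,-1.3274,-2.3548)
J_ω[:, 3] = z_3
entry J[4][3] = -0.5000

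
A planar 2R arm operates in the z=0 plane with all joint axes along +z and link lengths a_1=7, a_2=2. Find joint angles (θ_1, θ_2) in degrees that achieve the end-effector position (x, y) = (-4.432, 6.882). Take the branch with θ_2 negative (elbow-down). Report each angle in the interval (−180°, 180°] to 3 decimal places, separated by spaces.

cos θ_2 = (67.0045−7²−2²)/(2·7·2) = 0.5002; θ_2 = -59.9893° (elbow-down)
β = atan2(6.8820,-4.4320) = 122.7815°; ψ = atan2(-1.7319,8.0003) = -12.2146°
θ_1 = β − ψ = 134.9961°

134.996 -59.989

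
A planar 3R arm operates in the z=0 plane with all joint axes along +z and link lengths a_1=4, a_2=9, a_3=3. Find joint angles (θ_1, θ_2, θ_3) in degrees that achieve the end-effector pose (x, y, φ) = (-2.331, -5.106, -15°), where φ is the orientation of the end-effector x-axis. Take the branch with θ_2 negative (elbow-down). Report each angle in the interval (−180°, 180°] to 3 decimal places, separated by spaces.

wrist centre = target − a_3·(cos φ, sin φ) = (-5.2288, -4.3295)
cos θ_2 = (46.0851−4²−9²)/(2·4·9) = -0.7072; θ_2 = -135.0037° (elbow-down)
β = atan2(-4.3295,-5.2288) = -140.3745°; ψ = atan2(-6.3636,-2.3644) = -110.3825°
θ_1 = β − ψ = -29.9920°
θ_3 = φ − θ_1 − θ_2 = 149.9957° (wrapped to (-180°,180°])

-29.992 -135.004 149.996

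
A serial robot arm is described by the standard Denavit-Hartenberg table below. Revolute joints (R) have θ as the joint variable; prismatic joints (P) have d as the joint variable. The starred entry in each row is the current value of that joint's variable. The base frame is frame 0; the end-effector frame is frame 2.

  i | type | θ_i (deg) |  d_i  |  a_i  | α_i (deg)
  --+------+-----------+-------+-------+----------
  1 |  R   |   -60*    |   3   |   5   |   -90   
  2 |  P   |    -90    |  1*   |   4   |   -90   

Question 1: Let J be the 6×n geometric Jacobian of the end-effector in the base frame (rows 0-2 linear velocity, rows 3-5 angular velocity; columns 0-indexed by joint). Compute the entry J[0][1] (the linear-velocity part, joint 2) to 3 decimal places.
prismatic axis z_1 = (0.8660,0.5000,0.0000)
J_v[:, 1] = z_1; J_ω[:, 1] = (0,0,0)
entry J[0][1] = 0.8660

0.866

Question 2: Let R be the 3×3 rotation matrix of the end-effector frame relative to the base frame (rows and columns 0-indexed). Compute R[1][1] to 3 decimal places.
-0.500

End-effector y-axis (col 1 of R) = (-0.8660,-0.5000,-0.0000)
R[1][1] = -0.5000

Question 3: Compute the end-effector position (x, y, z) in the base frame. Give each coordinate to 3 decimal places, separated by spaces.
after link 1: o_1 = (2.5000, -4.3301, 3.0000)
after link 2: o_2 = (3.3660, -3.8301, 7.0000)

3.366 -3.830 7.000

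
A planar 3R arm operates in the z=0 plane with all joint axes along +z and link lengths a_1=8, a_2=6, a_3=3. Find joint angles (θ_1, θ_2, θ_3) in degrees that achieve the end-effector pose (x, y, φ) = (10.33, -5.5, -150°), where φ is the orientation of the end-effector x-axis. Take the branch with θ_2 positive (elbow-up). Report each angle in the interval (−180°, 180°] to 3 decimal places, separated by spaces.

-30.002 30.004 -150.002

wrist centre = target − a_3·(cos φ, sin φ) = (12.9281, -4.0000)
cos θ_2 = (183.1352−8²−6²)/(2·8·6) = 0.8660; θ_2 = 30.0039° (elbow-up)
β = atan2(-4.0000,12.9281) = -17.1923°; ψ = atan2(3.0004,13.1959) = 12.8095°
θ_1 = β − ψ = -30.0018°
θ_3 = φ − θ_1 − θ_2 = -150.0021° (wrapped to (-180°,180°])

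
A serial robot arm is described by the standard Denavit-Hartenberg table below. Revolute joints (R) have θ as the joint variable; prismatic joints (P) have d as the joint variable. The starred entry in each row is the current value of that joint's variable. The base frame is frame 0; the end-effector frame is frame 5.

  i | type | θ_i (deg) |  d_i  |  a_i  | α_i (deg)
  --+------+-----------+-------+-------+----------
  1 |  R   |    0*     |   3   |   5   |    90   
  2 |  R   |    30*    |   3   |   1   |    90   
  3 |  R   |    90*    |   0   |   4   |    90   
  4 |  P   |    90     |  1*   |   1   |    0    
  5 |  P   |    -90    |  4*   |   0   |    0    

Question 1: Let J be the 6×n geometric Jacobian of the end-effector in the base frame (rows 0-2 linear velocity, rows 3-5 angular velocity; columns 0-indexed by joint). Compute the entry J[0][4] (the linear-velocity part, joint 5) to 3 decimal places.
0.866

prismatic axis z_4 = (0.8660,0.0000,0.5000)
J_v[:, 4] = z_4; J_ω[:, 4] = (0,0,0)
entry J[0][4] = 0.8660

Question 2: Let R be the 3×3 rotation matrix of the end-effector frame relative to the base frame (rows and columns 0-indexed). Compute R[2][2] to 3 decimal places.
End-effector z-axis (col 2 of R) = (0.8660,0.0000,0.5000)
R[2][2] = 0.5000

0.500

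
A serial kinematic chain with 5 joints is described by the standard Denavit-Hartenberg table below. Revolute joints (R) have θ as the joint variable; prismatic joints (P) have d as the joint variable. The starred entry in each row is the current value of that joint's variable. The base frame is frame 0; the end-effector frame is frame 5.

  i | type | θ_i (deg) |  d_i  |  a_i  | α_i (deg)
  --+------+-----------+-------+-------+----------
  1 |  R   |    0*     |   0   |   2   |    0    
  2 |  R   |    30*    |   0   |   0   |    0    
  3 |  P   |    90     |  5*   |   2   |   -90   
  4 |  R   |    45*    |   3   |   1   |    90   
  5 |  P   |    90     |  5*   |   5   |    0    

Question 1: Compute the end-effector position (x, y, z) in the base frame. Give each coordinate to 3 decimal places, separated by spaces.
-8.050 1.406 7.828

after link 1: o_1 = (2.0000, 0.0000, 0.0000)
after link 2: o_2 = (2.0000, 0.0000, 0.0000)
after link 3: o_3 = (1.0000, 1.7321, 5.0000)
after link 4: o_4 = (-1.9516, 0.8444, 4.2929)
after link 5: o_5 = (-8.0495, 1.4063, 7.8284)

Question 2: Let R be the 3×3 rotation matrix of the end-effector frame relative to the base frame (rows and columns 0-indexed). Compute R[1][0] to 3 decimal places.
End-effector x-axis (col 0 of R) = (-0.8660,-0.5000,-0.0000)
R[1][0] = -0.5000

-0.500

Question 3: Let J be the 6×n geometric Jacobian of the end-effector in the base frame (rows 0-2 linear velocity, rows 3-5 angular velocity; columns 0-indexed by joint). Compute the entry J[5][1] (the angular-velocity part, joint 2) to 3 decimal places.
1.000

axis z_1 = (0.0000,0.0000,1.0000); lever o_n−o_1 = (-10.0495,1.4063,7.8284)
cross product → J_v[:, 1] = (-1.4063,-10.0495,0.0000)
J_ω[:, 1] = z_1
entry J[5][1] = 1.0000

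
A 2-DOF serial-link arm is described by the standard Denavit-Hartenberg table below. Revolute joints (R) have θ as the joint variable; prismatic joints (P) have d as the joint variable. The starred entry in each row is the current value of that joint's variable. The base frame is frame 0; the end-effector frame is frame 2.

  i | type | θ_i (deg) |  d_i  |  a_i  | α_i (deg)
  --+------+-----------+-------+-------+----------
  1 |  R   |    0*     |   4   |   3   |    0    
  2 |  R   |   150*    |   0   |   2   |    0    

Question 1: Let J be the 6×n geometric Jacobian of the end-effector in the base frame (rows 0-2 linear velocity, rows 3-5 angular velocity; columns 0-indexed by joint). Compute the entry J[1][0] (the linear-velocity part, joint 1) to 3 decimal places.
1.268

axis z_0 = ẑ; lever o_n−o_0 = (1.2679,1.0000,4.0000)
cross product → J_v[:, 0] = (-1.0000,1.2679,0.0000)
J_ω[:, 0] = z_0
entry J[1][0] = 1.2679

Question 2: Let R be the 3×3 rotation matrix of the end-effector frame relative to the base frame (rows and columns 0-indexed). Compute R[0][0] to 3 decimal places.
-0.866

End-effector x-axis (col 0 of R) = (-0.8660,0.5000,0.0000)
R[0][0] = -0.8660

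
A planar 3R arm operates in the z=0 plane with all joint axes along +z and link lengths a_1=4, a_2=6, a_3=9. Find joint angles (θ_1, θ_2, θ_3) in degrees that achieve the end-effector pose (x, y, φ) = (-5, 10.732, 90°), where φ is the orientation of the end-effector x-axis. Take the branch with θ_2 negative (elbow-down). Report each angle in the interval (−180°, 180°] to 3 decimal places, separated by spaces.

wrist centre = target − a_3·(cos φ, sin φ) = (-5.0000, 1.7320)
cos θ_2 = (27.9998−4²−6²)/(2·4·6) = -0.5000; θ_2 = -120.0002° (elbow-down)
β = atan2(1.7320,-5.0000) = 160.8939°; ψ = atan2(-5.1961,1.0000) = -79.1068°
θ_1 = β − ψ = 240.0007°
θ_3 = φ − θ_1 − θ_2 = -30.0005° (wrapped to (-180°,180°])

-119.999 -120.000 -30.000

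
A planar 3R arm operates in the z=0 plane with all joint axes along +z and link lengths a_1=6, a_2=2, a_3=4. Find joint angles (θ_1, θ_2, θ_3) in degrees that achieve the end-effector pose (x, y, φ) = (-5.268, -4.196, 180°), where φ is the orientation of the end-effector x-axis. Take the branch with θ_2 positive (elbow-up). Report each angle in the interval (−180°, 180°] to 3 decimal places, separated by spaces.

-119.999 150.005 149.994

wrist centre = target − a_3·(cos φ, sin φ) = (-1.2680, -4.1960)
cos θ_2 = (19.2142−6²−2²)/(2·6·2) = -0.8661; θ_2 = 150.0055° (elbow-up)
β = atan2(-4.1960,-1.2680) = -106.8144°; ψ = atan2(0.9998,4.2679) = 13.1850°
θ_1 = β − ψ = -119.9994°
θ_3 = φ − θ_1 − θ_2 = 149.9939° (wrapped to (-180°,180°])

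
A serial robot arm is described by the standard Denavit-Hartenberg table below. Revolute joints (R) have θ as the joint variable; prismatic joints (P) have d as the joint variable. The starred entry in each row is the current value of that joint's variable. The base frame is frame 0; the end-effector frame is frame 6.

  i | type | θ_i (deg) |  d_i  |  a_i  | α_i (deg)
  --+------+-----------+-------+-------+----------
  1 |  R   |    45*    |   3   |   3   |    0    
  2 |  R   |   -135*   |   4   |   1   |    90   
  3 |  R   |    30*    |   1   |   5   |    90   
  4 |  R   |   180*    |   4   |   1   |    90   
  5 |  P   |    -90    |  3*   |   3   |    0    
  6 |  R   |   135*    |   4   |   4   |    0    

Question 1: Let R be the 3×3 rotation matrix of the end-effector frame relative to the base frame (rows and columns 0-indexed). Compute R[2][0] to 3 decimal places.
End-effector x-axis (col 0 of R) = (-0.0000,0.2588,-0.9659)
R[2][0] = -0.9659

-0.966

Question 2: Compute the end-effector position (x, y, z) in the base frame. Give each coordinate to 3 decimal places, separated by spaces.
after link 1: o_1 = (2.1213, 2.1213, 3.0000)
after link 2: o_2 = (2.1213, 1.1213, 7.0000)
after link 3: o_3 = (1.1213, -3.2088, 9.5000)
after link 4: o_4 = (1.1213, -4.3428, 5.5359)
after link 5: o_5 = (-1.8787, -2.8428, 8.1340)
after link 6: o_6 = (-5.8787, -1.8075, 4.2703)

-5.879 -1.808 4.270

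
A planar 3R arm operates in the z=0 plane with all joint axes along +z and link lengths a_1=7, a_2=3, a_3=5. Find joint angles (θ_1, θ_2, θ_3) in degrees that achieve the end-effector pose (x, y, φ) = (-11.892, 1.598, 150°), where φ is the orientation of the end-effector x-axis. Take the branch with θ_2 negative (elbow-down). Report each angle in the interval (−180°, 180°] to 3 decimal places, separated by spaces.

wrist centre = target − a_3·(cos φ, sin φ) = (-7.5619, -0.9020)
cos θ_2 = (57.9955−7²−3²)/(2·7·3) = -0.0001; θ_2 = -90.0061° (elbow-down)
β = atan2(-0.9020,-7.5619) = -173.1977°; ψ = atan2(-3.0000,6.9997) = -23.1995°
θ_1 = β − ψ = -149.9982°
θ_3 = φ − θ_1 − θ_2 = 30.0043° (wrapped to (-180°,180°])

-149.998 -90.006 30.004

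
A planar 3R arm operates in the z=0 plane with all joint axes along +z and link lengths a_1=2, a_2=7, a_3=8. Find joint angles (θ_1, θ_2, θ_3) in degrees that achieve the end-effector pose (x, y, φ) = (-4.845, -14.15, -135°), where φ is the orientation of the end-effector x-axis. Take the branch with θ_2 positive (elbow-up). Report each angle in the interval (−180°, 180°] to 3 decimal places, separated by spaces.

wrist centre = target − a_3·(cos φ, sin φ) = (0.8119, -8.4931)
cos θ_2 = (72.7926−2²−7²)/(2·2·7) = 0.7069; θ_2 = 45.0184° (elbow-up)
β = atan2(-8.4931,0.8119) = -84.5397°; ψ = atan2(4.9513,6.9482) = 35.4741°
θ_1 = β − ψ = -120.0138°
θ_3 = φ − θ_1 − θ_2 = -60.0046° (wrapped to (-180°,180°])

-120.014 45.018 -60.005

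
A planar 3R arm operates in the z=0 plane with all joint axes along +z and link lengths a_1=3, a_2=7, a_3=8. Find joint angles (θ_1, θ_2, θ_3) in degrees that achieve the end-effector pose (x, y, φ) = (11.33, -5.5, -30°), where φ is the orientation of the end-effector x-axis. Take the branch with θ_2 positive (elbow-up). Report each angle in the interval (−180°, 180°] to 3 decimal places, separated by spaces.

wrist centre = target − a_3·(cos φ, sin φ) = (4.4018, -1.5000)
cos θ_2 = (21.6258−3²−7²)/(2·3·7) = -0.8661; θ_2 = 150.0031° (elbow-up)
β = atan2(-1.5000,4.4018) = -18.8176°; ψ = atan2(3.4997,-3.0624) = 131.1873°
θ_1 = β − ψ = -150.0049°
θ_3 = φ − θ_1 − θ_2 = -29.9982° (wrapped to (-180°,180°])

-150.005 150.003 -29.998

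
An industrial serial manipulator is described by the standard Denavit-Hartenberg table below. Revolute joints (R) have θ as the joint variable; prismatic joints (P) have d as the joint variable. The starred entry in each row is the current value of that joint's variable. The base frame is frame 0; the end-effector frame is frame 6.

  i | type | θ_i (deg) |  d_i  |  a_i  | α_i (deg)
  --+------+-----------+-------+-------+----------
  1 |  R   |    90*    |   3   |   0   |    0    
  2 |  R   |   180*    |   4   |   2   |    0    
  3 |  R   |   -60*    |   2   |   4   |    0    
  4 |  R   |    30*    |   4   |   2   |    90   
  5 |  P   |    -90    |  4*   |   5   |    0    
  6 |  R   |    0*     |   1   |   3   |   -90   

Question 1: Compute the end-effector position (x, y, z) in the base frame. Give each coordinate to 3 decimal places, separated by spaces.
-8.794 -3.232 5.000

after link 1: o_1 = (0.0000, 0.0000, 3.0000)
after link 2: o_2 = (-0.0000, -2.0000, 7.0000)
after link 3: o_3 = (-3.4641, -4.0000, 9.0000)
after link 4: o_4 = (-4.4641, -5.7321, 13.0000)
after link 5: o_5 = (-7.9282, -3.7321, 8.0000)
after link 6: o_6 = (-8.7942, -3.2321, 5.0000)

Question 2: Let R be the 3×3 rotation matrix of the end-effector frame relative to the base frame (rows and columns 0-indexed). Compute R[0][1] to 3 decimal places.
End-effector y-axis (col 1 of R) = (0.8660,-0.5000,-0.0000)
R[0][1] = 0.8660

0.866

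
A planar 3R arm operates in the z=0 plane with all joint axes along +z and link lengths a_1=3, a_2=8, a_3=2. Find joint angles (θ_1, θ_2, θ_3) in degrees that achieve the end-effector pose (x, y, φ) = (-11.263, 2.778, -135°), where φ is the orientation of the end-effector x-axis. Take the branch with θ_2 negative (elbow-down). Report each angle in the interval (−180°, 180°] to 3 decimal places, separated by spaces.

178.880 -29.990 76.111

wrist centre = target − a_3·(cos φ, sin φ) = (-9.8488, 4.1922)
cos θ_2 = (114.5732−3²−8²)/(2·3·8) = 0.8661; θ_2 = -29.9904° (elbow-down)
β = atan2(4.1922,-9.8488) = 156.9426°; ψ = atan2(-3.9988,9.9289) = -21.9370°
θ_1 = β − ψ = 178.8796°
θ_3 = φ − θ_1 − θ_2 = 76.1108° (wrapped to (-180°,180°])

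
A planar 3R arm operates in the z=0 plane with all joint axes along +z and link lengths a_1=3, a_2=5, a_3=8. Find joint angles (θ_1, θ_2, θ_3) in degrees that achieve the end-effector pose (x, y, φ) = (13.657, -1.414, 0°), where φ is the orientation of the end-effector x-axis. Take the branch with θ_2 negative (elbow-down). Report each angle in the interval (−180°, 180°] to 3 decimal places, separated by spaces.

wrist centre = target − a_3·(cos φ, sin φ) = (5.6570, -1.4140)
cos θ_2 = (34.0010−3²−5²)/(2·3·5) = 0.0000; θ_2 = -89.9980° (elbow-down)
β = atan2(-1.4140,5.6570) = -14.0339°; ψ = atan2(-5.0000,3.0002) = -59.0348°
θ_1 = β − ψ = 45.0009°
θ_3 = φ − θ_1 − θ_2 = 44.9971° (wrapped to (-180°,180°])

45.001 -89.998 44.997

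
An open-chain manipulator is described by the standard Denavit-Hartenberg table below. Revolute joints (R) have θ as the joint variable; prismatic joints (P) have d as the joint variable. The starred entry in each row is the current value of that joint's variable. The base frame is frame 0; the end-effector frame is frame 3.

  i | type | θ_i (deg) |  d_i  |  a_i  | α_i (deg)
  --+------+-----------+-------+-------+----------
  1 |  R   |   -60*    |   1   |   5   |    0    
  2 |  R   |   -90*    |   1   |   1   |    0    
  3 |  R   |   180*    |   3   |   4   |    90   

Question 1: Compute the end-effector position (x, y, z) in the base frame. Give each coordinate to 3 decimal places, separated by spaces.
after link 1: o_1 = (2.5000, -4.3301, 1.0000)
after link 2: o_2 = (1.6340, -4.8301, 2.0000)
after link 3: o_3 = (5.0981, -2.8301, 5.0000)

5.098 -2.830 5.000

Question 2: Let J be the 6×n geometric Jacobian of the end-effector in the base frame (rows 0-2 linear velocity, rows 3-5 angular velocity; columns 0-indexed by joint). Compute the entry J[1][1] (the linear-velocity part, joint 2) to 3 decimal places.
2.598

axis z_1 = (0.0000,0.0000,1.0000); lever o_n−o_1 = (2.5981,1.5000,4.0000)
cross product → J_v[:, 1] = (-1.5000,2.5981,0.0000)
J_ω[:, 1] = z_1
entry J[1][1] = 2.5981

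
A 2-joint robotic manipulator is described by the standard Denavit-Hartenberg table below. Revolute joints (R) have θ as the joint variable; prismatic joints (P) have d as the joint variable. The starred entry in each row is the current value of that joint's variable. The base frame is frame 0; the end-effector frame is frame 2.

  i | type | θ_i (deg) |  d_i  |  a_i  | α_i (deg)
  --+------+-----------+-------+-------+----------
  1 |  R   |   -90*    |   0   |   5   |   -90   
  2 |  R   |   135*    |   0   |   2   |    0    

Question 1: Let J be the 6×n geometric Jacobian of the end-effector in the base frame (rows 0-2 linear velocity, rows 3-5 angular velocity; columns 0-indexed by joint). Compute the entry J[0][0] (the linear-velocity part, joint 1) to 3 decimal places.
3.586

axis z_0 = ẑ; lever o_n−o_0 = (0.0000,-3.5858,-1.4142)
cross product → J_v[:, 0] = (3.5858,0.0000,-0.0000)
J_ω[:, 0] = z_0
entry J[0][0] = 3.5858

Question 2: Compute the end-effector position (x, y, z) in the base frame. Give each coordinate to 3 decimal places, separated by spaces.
after link 1: o_1 = (0.0000, -5.0000, 0.0000)
after link 2: o_2 = (0.0000, -3.5858, -1.4142)

0.000 -3.586 -1.414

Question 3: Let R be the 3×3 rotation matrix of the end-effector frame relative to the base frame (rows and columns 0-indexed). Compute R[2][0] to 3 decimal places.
-0.707

End-effector x-axis (col 0 of R) = (0.0000,0.7071,-0.7071)
R[2][0] = -0.7071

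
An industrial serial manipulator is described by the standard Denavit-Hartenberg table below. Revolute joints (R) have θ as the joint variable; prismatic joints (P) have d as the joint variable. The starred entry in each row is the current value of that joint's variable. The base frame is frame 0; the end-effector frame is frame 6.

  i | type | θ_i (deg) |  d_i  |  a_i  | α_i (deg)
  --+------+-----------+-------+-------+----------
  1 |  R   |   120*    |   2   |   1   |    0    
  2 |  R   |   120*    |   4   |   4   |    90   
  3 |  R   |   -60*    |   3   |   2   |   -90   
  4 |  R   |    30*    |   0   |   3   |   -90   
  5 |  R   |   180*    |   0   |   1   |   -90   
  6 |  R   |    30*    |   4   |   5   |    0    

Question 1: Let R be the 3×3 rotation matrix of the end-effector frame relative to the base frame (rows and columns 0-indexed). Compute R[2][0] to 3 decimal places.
0.433

End-effector x-axis (col 0 of R) = (-0.6250,0.6495,0.4330)
R[2][0] = 0.4330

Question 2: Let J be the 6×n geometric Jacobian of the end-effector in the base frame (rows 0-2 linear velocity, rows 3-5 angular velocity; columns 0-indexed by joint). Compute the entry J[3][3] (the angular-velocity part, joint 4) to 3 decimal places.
axis z_3 = (-0.4330,-0.7500,0.5000); lever o_n−o_3 = (-4.4240,-1.0024,2.6651)
cross product → J_v[:, 3] = (-1.4976,-1.0580,-2.8840)
J_ω[:, 3] = z_3
entry J[3][3] = -0.4330

-0.433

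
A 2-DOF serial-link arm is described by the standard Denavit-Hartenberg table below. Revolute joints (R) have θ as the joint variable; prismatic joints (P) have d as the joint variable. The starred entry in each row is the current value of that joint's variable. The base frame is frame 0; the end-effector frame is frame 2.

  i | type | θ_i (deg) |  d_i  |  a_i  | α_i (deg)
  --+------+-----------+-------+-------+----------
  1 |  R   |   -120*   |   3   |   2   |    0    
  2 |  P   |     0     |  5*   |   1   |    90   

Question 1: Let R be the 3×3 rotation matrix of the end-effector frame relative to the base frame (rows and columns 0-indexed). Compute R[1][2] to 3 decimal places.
End-effector z-axis (col 2 of R) = (-0.8660,0.5000,0.0000)
R[1][2] = 0.5000

0.500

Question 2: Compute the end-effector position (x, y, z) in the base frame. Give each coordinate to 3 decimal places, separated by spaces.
after link 1: o_1 = (-1.0000, -1.7321, 3.0000)
after link 2: o_2 = (-1.5000, -2.5981, 8.0000)

-1.500 -2.598 8.000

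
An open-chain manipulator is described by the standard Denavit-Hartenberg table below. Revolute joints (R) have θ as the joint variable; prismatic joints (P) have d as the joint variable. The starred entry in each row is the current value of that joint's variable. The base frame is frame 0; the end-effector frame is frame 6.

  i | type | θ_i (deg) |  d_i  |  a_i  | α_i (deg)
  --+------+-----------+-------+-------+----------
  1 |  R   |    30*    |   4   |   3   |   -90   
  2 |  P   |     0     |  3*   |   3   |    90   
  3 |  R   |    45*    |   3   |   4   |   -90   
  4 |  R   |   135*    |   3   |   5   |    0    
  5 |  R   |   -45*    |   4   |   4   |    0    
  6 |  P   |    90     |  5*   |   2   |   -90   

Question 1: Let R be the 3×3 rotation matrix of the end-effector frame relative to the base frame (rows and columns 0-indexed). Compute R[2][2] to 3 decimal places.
1.000

End-effector z-axis (col 2 of R) = (0.0000,-0.0000,1.0000)
R[2][2] = 1.0000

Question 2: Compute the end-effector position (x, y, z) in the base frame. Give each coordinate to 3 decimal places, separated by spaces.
-8.292 7.221 -0.536

after link 1: o_1 = (2.5981, 1.5000, 4.0000)
after link 2: o_2 = (3.6962, 5.5981, 4.0000)
after link 3: o_3 = (4.7314, 9.4618, 7.0000)
after link 4: o_4 = (0.9186, 6.8232, 3.4645)
after link 5: o_5 = (-2.9451, 7.8584, -0.5355)
after link 6: o_6 = (-8.2924, 7.2207, -0.5355)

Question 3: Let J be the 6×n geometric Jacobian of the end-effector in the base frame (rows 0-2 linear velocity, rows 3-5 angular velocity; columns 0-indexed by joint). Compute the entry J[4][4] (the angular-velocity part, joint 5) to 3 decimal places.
0.259

axis z_4 = (-0.9659,0.2588,0.0000); lever o_n−o_4 = (-9.2110,0.3975,-4.0000)
cross product → J_v[:, 4] = (-1.0353,-3.8637,2.0000)
J_ω[:, 4] = z_4
entry J[4][4] = 0.2588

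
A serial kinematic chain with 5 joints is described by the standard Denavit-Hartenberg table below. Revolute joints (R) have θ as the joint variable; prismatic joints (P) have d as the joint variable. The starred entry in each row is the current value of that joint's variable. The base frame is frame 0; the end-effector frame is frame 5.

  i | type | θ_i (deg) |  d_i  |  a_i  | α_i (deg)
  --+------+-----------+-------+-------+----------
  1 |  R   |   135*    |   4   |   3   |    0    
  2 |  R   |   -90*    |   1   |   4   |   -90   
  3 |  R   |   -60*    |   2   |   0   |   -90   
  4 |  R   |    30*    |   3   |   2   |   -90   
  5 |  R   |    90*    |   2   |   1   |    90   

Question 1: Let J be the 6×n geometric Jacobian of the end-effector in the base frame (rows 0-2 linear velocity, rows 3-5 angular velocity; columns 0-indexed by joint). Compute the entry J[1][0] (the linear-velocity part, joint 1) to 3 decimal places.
axis z_0 = ẑ; lever o_n−o_0 = (2.7083,5.9157,4.6340)
cross product → J_v[:, 0] = (-5.9157,2.7083,0.0000)
J_ω[:, 0] = z_0
entry J[1][0] = 2.7083

2.708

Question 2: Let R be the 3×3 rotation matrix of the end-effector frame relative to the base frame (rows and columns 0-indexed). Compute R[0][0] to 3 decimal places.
End-effector x-axis (col 0 of R) = (-0.6124,-0.6124,0.5000)
R[0][0] = -0.6124

-0.612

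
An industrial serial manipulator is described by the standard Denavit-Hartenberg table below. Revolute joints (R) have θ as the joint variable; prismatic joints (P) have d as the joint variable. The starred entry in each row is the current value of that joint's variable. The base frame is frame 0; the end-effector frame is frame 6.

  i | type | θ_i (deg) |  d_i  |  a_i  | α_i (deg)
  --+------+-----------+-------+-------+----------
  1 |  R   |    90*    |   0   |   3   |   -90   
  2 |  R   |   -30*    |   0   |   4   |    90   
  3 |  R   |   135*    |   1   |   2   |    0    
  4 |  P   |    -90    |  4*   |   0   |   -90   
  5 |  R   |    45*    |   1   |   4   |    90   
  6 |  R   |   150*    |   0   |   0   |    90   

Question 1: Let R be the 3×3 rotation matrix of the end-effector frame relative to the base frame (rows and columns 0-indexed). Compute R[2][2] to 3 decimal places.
-0.487

End-effector z-axis (col 2 of R) = (-0.8624,-0.1370,-0.4874)
R[2][2] = -0.4874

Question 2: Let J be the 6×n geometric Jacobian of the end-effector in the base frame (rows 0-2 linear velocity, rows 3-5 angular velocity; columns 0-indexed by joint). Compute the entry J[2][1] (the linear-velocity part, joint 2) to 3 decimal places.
axis z_1 = (-1.0000,0.0000,0.0000); lever o_n−o_1 = (-4.1213,2.2732,3.8200)
cross product → J_v[:, 1] = (0.0000,3.8200,-2.2732)
J_ω[:, 1] = z_1
entry J[2][1] = -2.2732

-2.273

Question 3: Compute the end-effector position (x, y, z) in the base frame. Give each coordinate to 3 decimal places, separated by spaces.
-4.121 5.273 3.820

after link 1: o_1 = (0.0000, 3.0000, 0.0000)
after link 2: o_2 = (0.0000, 6.4641, 2.0000)
after link 3: o_3 = (-1.4142, 4.7394, 2.1589)
after link 4: o_4 = (-1.4142, 2.7394, 5.6230)
after link 5: o_5 = (-4.1213, 5.2732, 3.8200)
after link 6: o_6 = (-4.1213, 5.2732, 3.8200)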